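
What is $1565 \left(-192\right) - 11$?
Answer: $-300491$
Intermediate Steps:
$1565 \left(-192\right) - 11 = -300480 - 11 = -300491$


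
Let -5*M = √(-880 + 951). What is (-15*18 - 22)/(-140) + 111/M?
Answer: 73/35 - 555*√71/71 ≈ -63.781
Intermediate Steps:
M = -√71/5 (M = -√(-880 + 951)/5 = -√71/5 ≈ -1.6852)
(-15*18 - 22)/(-140) + 111/M = (-15*18 - 22)/(-140) + 111/((-√71/5)) = (-270 - 22)*(-1/140) + 111*(-5*√71/71) = -292*(-1/140) - 555*√71/71 = 73/35 - 555*√71/71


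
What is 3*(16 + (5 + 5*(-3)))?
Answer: 18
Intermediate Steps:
3*(16 + (5 + 5*(-3))) = 3*(16 + (5 - 15)) = 3*(16 - 10) = 3*6 = 18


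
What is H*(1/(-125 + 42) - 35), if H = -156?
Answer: 453336/83 ≈ 5461.9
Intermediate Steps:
H*(1/(-125 + 42) - 35) = -156*(1/(-125 + 42) - 35) = -156*(1/(-83) - 35) = -156*(-1/83 - 35) = -156*(-2906/83) = 453336/83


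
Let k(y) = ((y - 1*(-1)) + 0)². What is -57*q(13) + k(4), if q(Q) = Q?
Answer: -716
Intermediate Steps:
k(y) = (1 + y)² (k(y) = ((y + 1) + 0)² = ((1 + y) + 0)² = (1 + y)²)
-57*q(13) + k(4) = -57*13 + (1 + 4)² = -741 + 5² = -741 + 25 = -716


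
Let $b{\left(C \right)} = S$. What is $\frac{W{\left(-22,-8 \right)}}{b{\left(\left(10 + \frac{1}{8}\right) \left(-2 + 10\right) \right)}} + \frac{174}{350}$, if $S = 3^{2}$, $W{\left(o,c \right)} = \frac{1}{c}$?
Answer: $\frac{6089}{12600} \approx 0.48325$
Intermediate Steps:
$S = 9$
$b{\left(C \right)} = 9$
$\frac{W{\left(-22,-8 \right)}}{b{\left(\left(10 + \frac{1}{8}\right) \left(-2 + 10\right) \right)}} + \frac{174}{350} = \frac{1}{\left(-8\right) 9} + \frac{174}{350} = \left(- \frac{1}{8}\right) \frac{1}{9} + 174 \cdot \frac{1}{350} = - \frac{1}{72} + \frac{87}{175} = \frac{6089}{12600}$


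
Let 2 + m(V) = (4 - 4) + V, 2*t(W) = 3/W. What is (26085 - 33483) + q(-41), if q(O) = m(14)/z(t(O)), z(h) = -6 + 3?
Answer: -7402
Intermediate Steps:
t(W) = 3/(2*W) (t(W) = (3/W)/2 = 3/(2*W))
z(h) = -3
m(V) = -2 + V (m(V) = -2 + ((4 - 4) + V) = -2 + (0 + V) = -2 + V)
q(O) = -4 (q(O) = (-2 + 14)/(-3) = 12*(-⅓) = -4)
(26085 - 33483) + q(-41) = (26085 - 33483) - 4 = -7398 - 4 = -7402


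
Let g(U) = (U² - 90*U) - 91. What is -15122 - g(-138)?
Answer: -46495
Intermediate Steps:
g(U) = -91 + U² - 90*U
-15122 - g(-138) = -15122 - (-91 + (-138)² - 90*(-138)) = -15122 - (-91 + 19044 + 12420) = -15122 - 1*31373 = -15122 - 31373 = -46495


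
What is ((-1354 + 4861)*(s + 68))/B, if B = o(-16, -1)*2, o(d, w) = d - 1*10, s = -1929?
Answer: 6526527/52 ≈ 1.2551e+5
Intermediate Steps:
o(d, w) = -10 + d (o(d, w) = d - 10 = -10 + d)
B = -52 (B = (-10 - 16)*2 = -26*2 = -52)
((-1354 + 4861)*(s + 68))/B = ((-1354 + 4861)*(-1929 + 68))/(-52) = (3507*(-1861))*(-1/52) = -6526527*(-1/52) = 6526527/52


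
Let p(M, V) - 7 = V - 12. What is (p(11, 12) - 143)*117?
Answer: -15912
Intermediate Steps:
p(M, V) = -5 + V (p(M, V) = 7 + (V - 12) = 7 + (-12 + V) = -5 + V)
(p(11, 12) - 143)*117 = ((-5 + 12) - 143)*117 = (7 - 143)*117 = -136*117 = -15912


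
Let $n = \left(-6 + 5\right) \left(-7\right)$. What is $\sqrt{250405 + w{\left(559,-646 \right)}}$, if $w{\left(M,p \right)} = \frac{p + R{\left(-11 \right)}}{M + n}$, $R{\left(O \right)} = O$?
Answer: $\frac{\sqrt{80218372318}}{566} \approx 500.4$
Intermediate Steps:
$n = 7$ ($n = \left(-1\right) \left(-7\right) = 7$)
$w{\left(M,p \right)} = \frac{-11 + p}{7 + M}$ ($w{\left(M,p \right)} = \frac{p - 11}{M + 7} = \frac{-11 + p}{7 + M}$)
$\sqrt{250405 + w{\left(559,-646 \right)}} = \sqrt{250405 + \frac{-11 - 646}{7 + 559}} = \sqrt{250405 + \frac{1}{566} \left(-657\right)} = \sqrt{250405 - \frac{657}{566}} = \sqrt{\frac{141728573}{566}} = \frac{\sqrt{80218372318}}{566}$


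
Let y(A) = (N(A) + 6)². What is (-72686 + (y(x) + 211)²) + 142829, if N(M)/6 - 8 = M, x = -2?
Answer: 3970768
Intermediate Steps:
N(M) = 48 + 6*M
y(A) = (54 + 6*A)² (y(A) = ((48 + 6*A) + 6)² = (54 + 6*A)²)
(-72686 + (y(x) + 211)²) + 142829 = (-72686 + (36*(9 - 2)² + 211)²) + 142829 = (-72686 + (36*7² + 211)²) + 142829 = (-72686 + (36*49 + 211)²) + 142829 = (-72686 + (1764 + 211)²) + 142829 = (-72686 + 1975²) + 142829 = (-72686 + 3900625) + 142829 = 3827939 + 142829 = 3970768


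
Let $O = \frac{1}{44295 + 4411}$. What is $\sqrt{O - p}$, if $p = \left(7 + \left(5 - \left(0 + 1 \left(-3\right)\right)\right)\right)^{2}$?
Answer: $\frac{517 i \sqrt{40754}}{6958} \approx 15.0 i$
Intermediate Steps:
$O = \frac{1}{48706} \approx 2.0531 \cdot 10^{-5}$
$p = 225$ ($p = \left(7 + \left(5 - \left(0 - 3\right)\right)\right)^{2} = \left(7 + \left(5 - -3\right)\right)^{2} = \left(7 + \left(5 + 3\right)\right)^{2} = \left(7 + 8\right)^{2} = 15^{2} = 225$)
$\sqrt{O - p} = \sqrt{\frac{1}{48706} - 225} = \sqrt{- \frac{10958849}{48706}} = \frac{517 i \sqrt{40754}}{6958}$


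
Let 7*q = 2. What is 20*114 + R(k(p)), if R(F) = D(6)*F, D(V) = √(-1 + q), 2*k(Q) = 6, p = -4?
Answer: 2280 + 3*I*√35/7 ≈ 2280.0 + 2.5355*I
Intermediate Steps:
k(Q) = 3 (k(Q) = (½)*6 = 3)
q = 2/7 (q = (⅐)*2 = 2/7 ≈ 0.28571)
D(V) = I*√35/7 (D(V) = √(-1 + 2/7) = √(-5/7) = I*√35/7)
R(F) = I*F*√35/7 (R(F) = (I*√35/7)*F = I*F*√35/7)
20*114 + R(k(p)) = 20*114 + (⅐)*I*3*√35 = 2280 + 3*I*√35/7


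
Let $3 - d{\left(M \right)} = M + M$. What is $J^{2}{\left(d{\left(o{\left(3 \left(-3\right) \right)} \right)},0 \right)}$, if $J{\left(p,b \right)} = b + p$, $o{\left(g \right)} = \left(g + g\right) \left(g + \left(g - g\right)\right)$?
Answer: $103041$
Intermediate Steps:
$o{\left(g \right)} = 2 g^{2}$ ($o{\left(g \right)} = 2 g \left(g + 0\right) = 2 g g = 2 g^{2}$)
$d{\left(M \right)} = 3 - 2 M$ ($d{\left(M \right)} = 3 - \left(M + M\right) = 3 - 2 M$)
$J^{2}{\left(d{\left(o{\left(3 \left(-3\right) \right)} \right)},0 \right)} = \left(0 + \left(3 - 2 \cdot 2 \left(3 \left(-3\right)\right)^{2}\right)\right)^{2} = \left(0 + \left(3 - 2 \cdot 2 \left(-9\right)^{2}\right)\right)^{2} = \left(0 + \left(3 - 2 \cdot 2 \cdot 81\right)\right)^{2} = \left(0 + \left(3 - 324\right)\right)^{2} = \left(0 - 321\right)^{2} = \left(-321\right)^{2} = 103041$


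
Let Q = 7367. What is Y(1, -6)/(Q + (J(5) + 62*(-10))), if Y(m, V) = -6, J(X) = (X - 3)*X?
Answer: -6/6757 ≈ -0.00088797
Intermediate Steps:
J(X) = X*(-3 + X) (J(X) = (-3 + X)*X = X*(-3 + X))
Y(1, -6)/(Q + (J(5) + 62*(-10))) = -6/(7367 + (5*(-3 + 5) + 62*(-10))) = -6/(7367 + (5*2 - 620)) = -6/(7367 + (10 - 620)) = -6/(7367 - 610) = -6/6757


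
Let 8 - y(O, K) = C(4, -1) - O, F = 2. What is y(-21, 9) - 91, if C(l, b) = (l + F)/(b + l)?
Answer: -106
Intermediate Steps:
C(l, b) = (2 + l)/(b + l) (C(l, b) = (l + 2)/(b + l) = (2 + l)/(b + l))
y(O, K) = 6 + O (y(O, K) = 8 - ((2 + 4)/(-1 + 4) - O) = 8 - (6/3 - O) = 8 - ((⅓)*6 - O) = 8 - (2 - O) = 8 + (-2 + O) = 6 + O)
y(-21, 9) - 91 = (6 - 21) - 91 = -15 - 91 = -106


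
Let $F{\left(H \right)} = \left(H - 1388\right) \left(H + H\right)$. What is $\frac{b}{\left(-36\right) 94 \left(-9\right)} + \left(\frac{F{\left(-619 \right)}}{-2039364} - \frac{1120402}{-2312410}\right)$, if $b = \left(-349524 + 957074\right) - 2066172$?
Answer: $- \frac{16166745666000271}{332467122360420} \approx -48.627$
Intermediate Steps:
$F{\left(H \right)} = 2 H \left(-1388 + H\right)$ ($F{\left(H \right)} = \left(-1388 + H\right) 2 H = 2 H \left(-1388 + H\right)$)
$b = -1458622$ ($b = 607550 - 2066172 = -1458622$)
$\frac{b}{\left(-36\right) 94 \left(-9\right)} + \left(\frac{F{\left(-619 \right)}}{-2039364} - \frac{1120402}{-2312410}\right) = - \frac{1458622}{\left(-36\right) 94 \left(-9\right)} + \left(\frac{2 \left(-619\right) \left(-1388 - 619\right)}{-2039364} - \frac{1120402}{-2312410}\right) = - \frac{1458622}{\left(-3384\right) \left(-9\right)} + \left(2 \left(-619\right) \left(-2007\right) \left(- \frac{1}{2039364}\right) - - \frac{560201}{1156205}\right) = - \frac{1458622}{30456} + \left(2484666 \left(- \frac{1}{2039364}\right) + \frac{560201}{1156205}\right) = \left(-1458622\right) \frac{1}{30456} + \left(- \frac{138037}{113298} + \frac{560201}{1156205}\right) = - \frac{729311}{15228} - \frac{96129416687}{130995714090} = - \frac{16166745666000271}{332467122360420}$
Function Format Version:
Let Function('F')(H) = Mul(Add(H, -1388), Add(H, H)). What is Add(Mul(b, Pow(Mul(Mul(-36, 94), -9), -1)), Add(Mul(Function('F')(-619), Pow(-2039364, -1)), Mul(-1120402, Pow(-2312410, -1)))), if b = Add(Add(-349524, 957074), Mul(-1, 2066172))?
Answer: Rational(-16166745666000271, 332467122360420) ≈ -48.627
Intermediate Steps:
Function('F')(H) = Mul(2, H, Add(-1388, H)) (Function('F')(H) = Mul(Add(-1388, H), Mul(2, H)) = Mul(2, H, Add(-1388, H)))
b = -1458622 (b = Add(607550, -2066172) = -1458622)
Add(Mul(b, Pow(Mul(Mul(-36, 94), -9), -1)), Add(Mul(Function('F')(-619), Pow(-2039364, -1)), Mul(-1120402, Pow(-2312410, -1)))) = Add(Mul(-1458622, Pow(Mul(Mul(-36, 94), -9), -1)), Add(Mul(Mul(2, -619, Add(-1388, -619)), Pow(-2039364, -1)), Mul(-1120402, Pow(-2312410, -1)))) = Add(Mul(-1458622, Pow(Mul(-3384, -9), -1)), Add(Mul(Mul(2, -619, -2007), Rational(-1, 2039364)), Mul(-1120402, Rational(-1, 2312410)))) = Add(Mul(-1458622, Pow(30456, -1)), Add(Mul(2484666, Rational(-1, 2039364)), Rational(560201, 1156205))) = Add(Mul(-1458622, Rational(1, 30456)), Add(Rational(-138037, 113298), Rational(560201, 1156205))) = Add(Rational(-729311, 15228), Rational(-96129416687, 130995714090)) = Rational(-16166745666000271, 332467122360420)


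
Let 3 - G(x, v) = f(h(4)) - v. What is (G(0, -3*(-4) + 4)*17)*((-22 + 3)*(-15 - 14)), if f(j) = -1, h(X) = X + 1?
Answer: 187340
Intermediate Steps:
h(X) = 1 + X
G(x, v) = 4 + v (G(x, v) = 3 - (-1 - v) = 3 + (1 + v) = 4 + v)
(G(0, -3*(-4) + 4)*17)*((-22 + 3)*(-15 - 14)) = ((4 + (-3*(-4) + 4))*17)*((-22 + 3)*(-15 - 14)) = ((4 + (12 + 4))*17)*(-19*(-29)) = ((4 + 16)*17)*551 = (20*17)*551 = 340*551 = 187340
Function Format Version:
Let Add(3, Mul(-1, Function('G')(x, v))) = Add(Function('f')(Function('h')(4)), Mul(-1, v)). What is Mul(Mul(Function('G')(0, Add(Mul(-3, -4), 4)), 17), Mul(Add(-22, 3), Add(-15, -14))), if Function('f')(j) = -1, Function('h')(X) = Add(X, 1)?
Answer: 187340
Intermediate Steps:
Function('h')(X) = Add(1, X)
Function('G')(x, v) = Add(4, v) (Function('G')(x, v) = Add(3, Mul(-1, Add(-1, Mul(-1, v)))) = Add(3, Add(1, v)) = Add(4, v))
Mul(Mul(Function('G')(0, Add(Mul(-3, -4), 4)), 17), Mul(Add(-22, 3), Add(-15, -14))) = Mul(Mul(Add(4, Add(Mul(-3, -4), 4)), 17), Mul(Add(-22, 3), Add(-15, -14))) = Mul(Mul(Add(4, Add(12, 4)), 17), Mul(-19, -29)) = Mul(Mul(Add(4, 16), 17), 551) = Mul(Mul(20, 17), 551) = Mul(340, 551) = 187340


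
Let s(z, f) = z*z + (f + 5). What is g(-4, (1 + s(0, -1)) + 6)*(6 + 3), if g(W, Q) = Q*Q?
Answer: 1089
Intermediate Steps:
s(z, f) = 5 + f + z**2 (s(z, f) = z**2 + (5 + f) = 5 + f + z**2)
g(W, Q) = Q**2
g(-4, (1 + s(0, -1)) + 6)*(6 + 3) = ((1 + (5 - 1 + 0**2)) + 6)**2*(6 + 3) = ((1 + (5 - 1 + 0)) + 6)**2*9 = ((1 + 4) + 6)**2*9 = (5 + 6)**2*9 = 11**2*9 = 121*9 = 1089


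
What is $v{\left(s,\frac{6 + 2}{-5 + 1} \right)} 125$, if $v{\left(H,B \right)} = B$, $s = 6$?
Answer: $-250$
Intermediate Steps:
$v{\left(s,\frac{6 + 2}{-5 + 1} \right)} 125 = \frac{6 + 2}{-5 + 1} \cdot 125 = \frac{8}{-4} \cdot 125 = 8 \left(- \frac{1}{4}\right) 125 = \left(-2\right) 125 = -250$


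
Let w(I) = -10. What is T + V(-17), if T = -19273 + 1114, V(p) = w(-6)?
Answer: -18169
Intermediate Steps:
V(p) = -10
T = -18159
T + V(-17) = -18159 - 10 = -18169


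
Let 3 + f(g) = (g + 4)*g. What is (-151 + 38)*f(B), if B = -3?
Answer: 678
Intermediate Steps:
f(g) = -3 + g*(4 + g) (f(g) = -3 + (g + 4)*g = -3 + (4 + g)*g = -3 + g*(4 + g))
(-151 + 38)*f(B) = (-151 + 38)*(-3 + (-3)**2 + 4*(-3)) = -113*(-3 + 9 - 12) = -113*(-6) = 678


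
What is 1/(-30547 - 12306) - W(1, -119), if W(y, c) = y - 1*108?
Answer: 4585270/42853 ≈ 107.00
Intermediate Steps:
W(y, c) = -108 + y (W(y, c) = y - 108 = -108 + y)
1/(-30547 - 12306) - W(1, -119) = 1/(-30547 - 12306) - (-108 + 1) = 1/(-42853) - 1*(-107) = -1/42853 + 107 = 4585270/42853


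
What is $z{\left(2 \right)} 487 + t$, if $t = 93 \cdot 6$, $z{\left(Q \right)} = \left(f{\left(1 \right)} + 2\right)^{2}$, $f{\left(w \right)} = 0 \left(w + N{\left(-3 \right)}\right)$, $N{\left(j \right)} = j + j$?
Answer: $2506$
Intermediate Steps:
$N{\left(j \right)} = 2 j$
$f{\left(w \right)} = 0$ ($f{\left(w \right)} = 0 \left(w + 2 \left(-3\right)\right) = 0 \left(w - 6\right) = 0 \left(-6 + w\right) = 0$)
$z{\left(Q \right)} = 4$ ($z{\left(Q \right)} = \left(0 + 2\right)^{2} = 2^{2} = 4$)
$t = 558$
$z{\left(2 \right)} 487 + t = 4 \cdot 487 + 558 = 1948 + 558 = 2506$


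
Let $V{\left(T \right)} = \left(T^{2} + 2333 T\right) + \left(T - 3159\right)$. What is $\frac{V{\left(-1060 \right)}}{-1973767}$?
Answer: $\frac{1353599}{1973767} \approx 0.68579$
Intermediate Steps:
$V{\left(T \right)} = -3159 + T^{2} + 2334 T$ ($V{\left(T \right)} = \left(T^{2} + 2333 T\right) + \left(-3159 + T\right) = -3159 + T^{2} + 2334 T$)
$\frac{V{\left(-1060 \right)}}{-1973767} = \frac{-3159 + \left(-1060\right)^{2} + 2334 \left(-1060\right)}{-1973767} = \left(-3159 + 1123600 - 2474040\right) \left(- \frac{1}{1973767}\right) = \left(-1353599\right) \left(- \frac{1}{1973767}\right) = \frac{1353599}{1973767}$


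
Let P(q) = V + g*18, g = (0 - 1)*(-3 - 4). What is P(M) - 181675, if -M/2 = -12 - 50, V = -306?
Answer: -181855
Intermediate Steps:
g = 7 (g = -1*(-7) = 7)
M = 124 (M = -2*(-12 - 50) = -2*(-62) = 124)
P(q) = -180 (P(q) = -306 + 7*18 = -306 + 126 = -180)
P(M) - 181675 = -180 - 181675 = -181855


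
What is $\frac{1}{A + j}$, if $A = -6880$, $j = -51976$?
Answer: $- \frac{1}{58856} \approx -1.6991 \cdot 10^{-5}$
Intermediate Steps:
$\frac{1}{A + j} = \frac{1}{-6880 - 51976} = \frac{1}{-58856} = - \frac{1}{58856}$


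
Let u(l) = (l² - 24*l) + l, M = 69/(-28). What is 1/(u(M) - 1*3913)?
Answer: -784/3018595 ≈ -0.00025972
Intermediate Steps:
M = -69/28 (M = 69*(-1/28) = -69/28 ≈ -2.4643)
u(l) = l² - 23*l
1/(u(M) - 1*3913) = 1/(-69*(-23 - 69/28)/28 - 1*3913) = 1/(-69/28*(-713/28) - 3913) = 1/(49197/784 - 3913) = 1/(-3018595/784) = -784/3018595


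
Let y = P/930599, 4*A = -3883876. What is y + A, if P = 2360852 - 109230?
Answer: -903580528809/930599 ≈ -9.7097e+5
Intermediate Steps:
P = 2251622
A = -970969 (A = (1/4)*(-3883876) = -970969)
y = 2251622/930599 ≈ 2.4195
y + A = 2251622/930599 - 970969 = -903580528809/930599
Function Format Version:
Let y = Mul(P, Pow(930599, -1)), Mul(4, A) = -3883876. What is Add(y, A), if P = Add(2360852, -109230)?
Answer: Rational(-903580528809, 930599) ≈ -9.7097e+5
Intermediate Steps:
P = 2251622
A = -970969 (A = Mul(Rational(1, 4), -3883876) = -970969)
y = Rational(2251622, 930599) (y = Mul(2251622, Pow(930599, -1)) = Mul(2251622, Rational(1, 930599)) = Rational(2251622, 930599) ≈ 2.4195)
Add(y, A) = Add(Rational(2251622, 930599), -970969) = Rational(-903580528809, 930599)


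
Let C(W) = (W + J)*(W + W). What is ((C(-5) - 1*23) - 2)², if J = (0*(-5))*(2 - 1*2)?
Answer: 625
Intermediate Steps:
J = 0 (J = 0*(2 - 2) = 0*0 = 0)
C(W) = 2*W² (C(W) = (W + 0)*(W + W) = W*(2*W) = 2*W²)
((C(-5) - 1*23) - 2)² = ((2*(-5)² - 1*23) - 2)² = ((2*25 - 23) - 2)² = ((50 - 23) - 2)² = (27 - 2)² = 25² = 625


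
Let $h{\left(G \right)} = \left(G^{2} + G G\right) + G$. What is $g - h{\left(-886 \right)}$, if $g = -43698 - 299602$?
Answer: $-1912406$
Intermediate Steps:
$h{\left(G \right)} = G + 2 G^{2}$ ($h{\left(G \right)} = \left(G^{2} + G^{2}\right) + G = 2 G^{2} + G = G + 2 G^{2}$)
$g = -343300$
$g - h{\left(-886 \right)} = -343300 - - 886 \left(1 + 2 \left(-886\right)\right) = -343300 - - 886 \left(1 - 1772\right) = -343300 - \left(-886\right) \left(-1771\right) = -343300 - 1569106 = -1912406$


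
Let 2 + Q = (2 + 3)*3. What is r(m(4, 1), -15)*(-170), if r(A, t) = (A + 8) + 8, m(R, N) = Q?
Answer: -4930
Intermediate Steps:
Q = 13 (Q = -2 + (2 + 3)*3 = -2 + 5*3 = -2 + 15 = 13)
m(R, N) = 13
r(A, t) = 16 + A (r(A, t) = (8 + A) + 8 = 16 + A)
r(m(4, 1), -15)*(-170) = (16 + 13)*(-170) = 29*(-170) = -4930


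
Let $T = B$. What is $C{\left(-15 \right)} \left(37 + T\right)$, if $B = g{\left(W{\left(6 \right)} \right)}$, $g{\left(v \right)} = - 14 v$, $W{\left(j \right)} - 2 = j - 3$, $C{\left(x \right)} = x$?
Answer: $495$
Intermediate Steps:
$W{\left(j \right)} = -1 + j$ ($W{\left(j \right)} = 2 + \left(j - 3\right) = 2 + \left(-3 + j\right) = -1 + j$)
$B = -70$ ($B = - 14 \left(-1 + 6\right) = \left(-14\right) 5 = -70$)
$T = -70$
$C{\left(-15 \right)} \left(37 + T\right) = - 15 \left(37 - 70\right) = \left(-15\right) \left(-33\right) = 495$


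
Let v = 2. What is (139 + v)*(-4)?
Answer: -564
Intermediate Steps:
(139 + v)*(-4) = (139 + 2)*(-4) = 141*(-4) = -564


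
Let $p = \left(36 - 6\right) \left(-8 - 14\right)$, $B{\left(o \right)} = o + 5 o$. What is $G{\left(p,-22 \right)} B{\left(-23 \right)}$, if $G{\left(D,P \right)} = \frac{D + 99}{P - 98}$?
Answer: $- \frac{12903}{20} \approx -645.15$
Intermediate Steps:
$B{\left(o \right)} = 6 o$
$p = -660$ ($p = 30 \left(-22\right) = -660$)
$G{\left(D,P \right)} = \frac{99 + D}{-98 + P}$
$G{\left(p,-22 \right)} B{\left(-23 \right)} = \frac{99 - 660}{-98 - 22} \cdot 6 \left(-23\right) = \frac{1}{-120} \left(-561\right) \left(-138\right) = \left(- \frac{1}{120}\right) \left(-561\right) \left(-138\right) = \frac{187}{40} \left(-138\right) = - \frac{12903}{20}$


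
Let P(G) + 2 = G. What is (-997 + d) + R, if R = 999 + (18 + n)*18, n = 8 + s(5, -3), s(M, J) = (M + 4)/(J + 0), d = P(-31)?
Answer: 383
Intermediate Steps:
P(G) = -2 + G
d = -33 (d = -2 - 31 = -33)
s(M, J) = (4 + M)/J
n = 5 (n = 8 + (4 + 5)/(-3) = 8 - ⅓*9 = 8 - 3 = 5)
R = 1413 (R = 999 + (18 + 5)*18 = 999 + 23*18 = 999 + 414 = 1413)
(-997 + d) + R = (-997 - 33) + 1413 = -1030 + 1413 = 383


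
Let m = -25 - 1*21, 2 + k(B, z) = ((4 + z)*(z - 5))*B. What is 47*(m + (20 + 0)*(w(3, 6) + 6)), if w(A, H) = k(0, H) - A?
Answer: -1222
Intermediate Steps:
k(B, z) = -2 + B*(-5 + z)*(4 + z) (k(B, z) = -2 + ((4 + z)*(z - 5))*B = -2 + ((4 + z)*(-5 + z))*B = -2 + ((-5 + z)*(4 + z))*B = -2 + B*(-5 + z)*(4 + z))
w(A, H) = -2 - A (w(A, H) = (-2 - 20*0 + 0*H² - 1*0*H) - A = (-2 + 0 + 0 + 0) - A = -2 - A)
m = -46 (m = -25 - 21 = -46)
47*(m + (20 + 0)*(w(3, 6) + 6)) = 47*(-46 + (20 + 0)*((-2 - 1*3) + 6)) = 47*(-46 + 20*((-2 - 3) + 6)) = 47*(-46 + 20*(-5 + 6)) = 47*(-46 + 20*1) = 47*(-46 + 20) = 47*(-26) = -1222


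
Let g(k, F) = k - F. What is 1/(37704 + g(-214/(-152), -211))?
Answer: 76/2881647 ≈ 2.6374e-5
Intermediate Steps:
1/(37704 + g(-214/(-152), -211)) = 1/(37704 + (-214/(-152) - 1*(-211))) = 1/(37704 + (-214*(-1/152) + 211)) = 1/(37704 + (107/76 + 211)) = 1/(37704 + 16143/76) = 1/(2881647/76) = 76/2881647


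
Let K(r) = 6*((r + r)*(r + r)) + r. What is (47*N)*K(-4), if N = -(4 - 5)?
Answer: 17860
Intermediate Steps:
N = 1 (N = -1*(-1) = 1)
K(r) = r + 24*r² (K(r) = 6*((2*r)*(2*r)) + r = 6*(4*r²) + r = 24*r² + r = r + 24*r²)
(47*N)*K(-4) = (47*1)*(-4*(1 + 24*(-4))) = 47*(-4*(1 - 96)) = 47*(-4*(-95)) = 47*380 = 17860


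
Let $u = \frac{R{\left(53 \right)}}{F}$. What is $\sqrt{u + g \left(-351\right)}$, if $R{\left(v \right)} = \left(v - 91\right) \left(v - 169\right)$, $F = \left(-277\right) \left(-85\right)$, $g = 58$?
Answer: $\frac{i \sqrt{11285700108590}}{23545} \approx 142.68 i$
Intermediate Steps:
$F = 23545$
$R{\left(v \right)} = \left(-169 + v\right) \left(-91 + v\right)$ ($R{\left(v \right)} = \left(-91 + v\right) \left(-169 + v\right) = \left(-169 + v\right) \left(-91 + v\right)$)
$u = \frac{4408}{23545}$ ($u = \frac{15379 + 53^{2} - 13780}{23545} = \left(15379 + 2809 - 13780\right) \frac{1}{23545} = 4408 \cdot \frac{1}{23545} = \frac{4408}{23545} \approx 0.18722$)
$\sqrt{u + g \left(-351\right)} = \sqrt{\frac{4408}{23545} + 58 \left(-351\right)} = \sqrt{\frac{4408}{23545} - 20358} = \sqrt{- \frac{479324702}{23545}} = \frac{i \sqrt{11285700108590}}{23545}$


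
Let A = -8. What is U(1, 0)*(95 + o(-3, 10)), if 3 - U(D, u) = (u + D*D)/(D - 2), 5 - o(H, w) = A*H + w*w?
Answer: -96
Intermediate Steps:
o(H, w) = 5 - w² + 8*H (o(H, w) = 5 - (-8*H + w*w) = 5 - (-8*H + w²) = 5 - (w² - 8*H) = 5 + (-w² + 8*H) = 5 - w² + 8*H)
U(D, u) = 3 - (u + D²)/(-2 + D) (U(D, u) = 3 - (u + D*D)/(D - 2) = 3 - (u + D²)/(-2 + D))
U(1, 0)*(95 + o(-3, 10)) = ((-6 - 1*0 - 1*1² + 3*1)/(-2 + 1))*(95 + (5 - 1*10² + 8*(-3))) = ((-6 + 0 - 1*1 + 3)/(-1))*(95 + (5 - 1*100 - 24)) = (-(-6 + 0 - 1 + 3))*(95 + (5 - 100 - 24)) = (-1*(-4))*(95 - 119) = 4*(-24) = -96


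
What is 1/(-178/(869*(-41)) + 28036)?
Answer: 35629/998894822 ≈ 3.5668e-5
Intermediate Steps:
1/(-178/(869*(-41)) + 28036) = 1/(-178/(-35629) + 28036) = 1/(-178*(-1/35629) + 28036) = 1/(178/35629 + 28036) = 1/(998894822/35629) = 35629/998894822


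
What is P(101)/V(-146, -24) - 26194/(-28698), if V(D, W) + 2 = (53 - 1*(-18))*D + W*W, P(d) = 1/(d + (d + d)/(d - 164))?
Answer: 87791290853/96183757632 ≈ 0.91275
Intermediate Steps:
P(d) = 1/(d + 2*d/(-164 + d)) (P(d) = 1/(d + (2*d)/(-164 + d)) = 1/(d + 2*d/(-164 + d)))
V(D, W) = -2 + W**2 + 71*D (V(D, W) = -2 + ((53 - 1*(-18))*D + W*W) = -2 + ((53 + 18)*D + W**2) = -2 + (71*D + W**2) = -2 + (W**2 + 71*D) = -2 + W**2 + 71*D)
P(101)/V(-146, -24) - 26194/(-28698) = ((-164 + 101)/(101*(-162 + 101)))/(-2 + (-24)**2 + 71*(-146)) - 26194/(-28698) = ((1/101)*(-63)/(-61))/(-2 + 576 - 10366) - 26194*(-1/28698) = ((1/101)*(-1/61)*(-63))/(-9792) + 13097/14349 = (63/6161)*(-1/9792) + 13097/14349 = -7/6703168 + 13097/14349 = 87791290853/96183757632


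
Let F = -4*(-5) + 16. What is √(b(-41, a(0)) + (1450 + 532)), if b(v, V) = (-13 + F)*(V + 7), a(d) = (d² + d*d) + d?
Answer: √2143 ≈ 46.293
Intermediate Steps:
F = 36 (F = 20 + 16 = 36)
a(d) = d + 2*d² (a(d) = (d² + d²) + d = 2*d² + d = d + 2*d²)
b(v, V) = 161 + 23*V (b(v, V) = (-13 + 36)*(V + 7) = 23*(7 + V) = 161 + 23*V)
√(b(-41, a(0)) + (1450 + 532)) = √((161 + 23*(0*(1 + 2*0))) + (1450 + 532)) = √((161 + 23*(0*(1 + 0))) + 1982) = √((161 + 23*(0*1)) + 1982) = √((161 + 23*0) + 1982) = √((161 + 0) + 1982) = √(161 + 1982) = √2143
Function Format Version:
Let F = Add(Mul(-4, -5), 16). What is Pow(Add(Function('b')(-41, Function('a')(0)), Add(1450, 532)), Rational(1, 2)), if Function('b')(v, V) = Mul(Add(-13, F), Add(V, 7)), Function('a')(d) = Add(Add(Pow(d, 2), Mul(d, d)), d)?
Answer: Pow(2143, Rational(1, 2)) ≈ 46.293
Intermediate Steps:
F = 36 (F = Add(20, 16) = 36)
Function('a')(d) = Add(d, Mul(2, Pow(d, 2))) (Function('a')(d) = Add(Add(Pow(d, 2), Pow(d, 2)), d) = Add(Mul(2, Pow(d, 2)), d) = Add(d, Mul(2, Pow(d, 2))))
Function('b')(v, V) = Add(161, Mul(23, V)) (Function('b')(v, V) = Mul(Add(-13, 36), Add(V, 7)) = Mul(23, Add(7, V)) = Add(161, Mul(23, V)))
Pow(Add(Function('b')(-41, Function('a')(0)), Add(1450, 532)), Rational(1, 2)) = Pow(Add(Add(161, Mul(23, Mul(0, Add(1, Mul(2, 0))))), Add(1450, 532)), Rational(1, 2)) = Pow(Add(Add(161, Mul(23, Mul(0, Add(1, 0)))), 1982), Rational(1, 2)) = Pow(Add(Add(161, Mul(23, Mul(0, 1))), 1982), Rational(1, 2)) = Pow(Add(Add(161, Mul(23, 0)), 1982), Rational(1, 2)) = Pow(Add(Add(161, 0), 1982), Rational(1, 2)) = Pow(Add(161, 1982), Rational(1, 2)) = Pow(2143, Rational(1, 2))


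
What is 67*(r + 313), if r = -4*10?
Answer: 18291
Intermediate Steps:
r = -40
67*(r + 313) = 67*(-40 + 313) = 67*273 = 18291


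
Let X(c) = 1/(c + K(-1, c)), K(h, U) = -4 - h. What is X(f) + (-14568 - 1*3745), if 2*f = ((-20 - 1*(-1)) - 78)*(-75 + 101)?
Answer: -23147633/1264 ≈ -18313.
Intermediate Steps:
f = -1261 (f = (((-20 - 1*(-1)) - 78)*(-75 + 101))/2 = (((-20 + 1) - 78)*26)/2 = ((-19 - 78)*26)/2 = (-97*26)/2 = (½)*(-2522) = -1261)
X(c) = 1/(-3 + c) (X(c) = 1/(c + (-4 - 1*(-1))) = 1/(c + (-4 + 1)) = 1/(c - 3) = 1/(-3 + c))
X(f) + (-14568 - 1*3745) = 1/(-3 - 1261) + (-14568 - 1*3745) = 1/(-1264) + (-14568 - 3745) = -1/1264 - 18313 = -23147633/1264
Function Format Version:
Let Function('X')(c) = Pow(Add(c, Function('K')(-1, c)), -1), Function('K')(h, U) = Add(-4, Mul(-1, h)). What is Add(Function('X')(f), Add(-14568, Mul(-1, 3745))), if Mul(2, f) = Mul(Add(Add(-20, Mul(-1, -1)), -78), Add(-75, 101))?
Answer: Rational(-23147633, 1264) ≈ -18313.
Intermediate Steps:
f = -1261 (f = Mul(Rational(1, 2), Mul(Add(Add(-20, Mul(-1, -1)), -78), Add(-75, 101))) = Mul(Rational(1, 2), Mul(Add(Add(-20, 1), -78), 26)) = Mul(Rational(1, 2), Mul(Add(-19, -78), 26)) = Mul(Rational(1, 2), Mul(-97, 26)) = Mul(Rational(1, 2), -2522) = -1261)
Function('X')(c) = Pow(Add(-3, c), -1) (Function('X')(c) = Pow(Add(c, Add(-4, Mul(-1, -1))), -1) = Pow(Add(c, Add(-4, 1)), -1) = Pow(Add(c, -3), -1) = Pow(Add(-3, c), -1))
Add(Function('X')(f), Add(-14568, Mul(-1, 3745))) = Add(Pow(Add(-3, -1261), -1), Add(-14568, Mul(-1, 3745))) = Add(Pow(-1264, -1), Add(-14568, -3745)) = Add(Rational(-1, 1264), -18313) = Rational(-23147633, 1264)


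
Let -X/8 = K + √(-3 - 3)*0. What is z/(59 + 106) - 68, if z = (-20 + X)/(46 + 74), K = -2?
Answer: -336601/4950 ≈ -68.000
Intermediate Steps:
X = 16 (X = -8*(-2 + √(-3 - 3)*0) = -8*(-2 + √(-6)*0) = -8*(-2 + (I*√6)*0) = -8*(-2 + 0) = -8*(-2) = 16)
z = -1/30 (z = (-20 + 16)/(46 + 74) = -4/120 = -4*1/120 = -1/30 ≈ -0.033333)
z/(59 + 106) - 68 = -1/30/(59 + 106) - 68 = -1/30/165 - 68 = (1/165)*(-1/30) - 68 = -1/4950 - 68 = -336601/4950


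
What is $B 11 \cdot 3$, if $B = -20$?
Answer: $-660$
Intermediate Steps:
$B 11 \cdot 3 = \left(-20\right) 11 \cdot 3 = \left(-220\right) 3 = -660$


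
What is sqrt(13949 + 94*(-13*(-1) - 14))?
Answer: sqrt(13855) ≈ 117.71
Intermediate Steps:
sqrt(13949 + 94*(-13*(-1) - 14)) = sqrt(13949 + 94*(13 - 14)) = sqrt(13949 + 94*(-1)) = sqrt(13949 - 94) = sqrt(13855)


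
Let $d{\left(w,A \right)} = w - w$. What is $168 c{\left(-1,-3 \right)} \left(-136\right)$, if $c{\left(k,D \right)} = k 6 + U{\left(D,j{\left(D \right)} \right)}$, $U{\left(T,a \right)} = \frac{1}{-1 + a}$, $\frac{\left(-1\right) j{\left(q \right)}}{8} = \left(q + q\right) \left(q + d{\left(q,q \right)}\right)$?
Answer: $\frac{19900608}{145} \approx 1.3725 \cdot 10^{5}$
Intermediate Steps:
$d{\left(w,A \right)} = 0$
$j{\left(q \right)} = - 16 q^{2}$ ($j{\left(q \right)} = - 8 \left(q + q\right) \left(q + 0\right) = - 8 \cdot 2 q q = - 8 \cdot 2 q^{2} = - 16 q^{2}$)
$c{\left(k,D \right)} = \frac{1}{-1 - 16 D^{2}} + 6 k$ ($c{\left(k,D \right)} = k 6 + \frac{1}{-1 - 16 D^{2}} = 6 k + \frac{1}{-1 - 16 D^{2}} = \frac{1}{-1 - 16 D^{2}} + 6 k$)
$168 c{\left(-1,-3 \right)} \left(-136\right) = 168 \frac{-1 + 6 \left(-1\right) \left(1 + 16 \left(-3\right)^{2}\right)}{1 + 16 \left(-3\right)^{2}} \left(-136\right) = 168 \frac{-1 + 6 \left(-1\right) \left(1 + 16 \cdot 9\right)}{1 + 16 \cdot 9} \left(-136\right) = 168 \frac{-1 + 6 \left(-1\right) \left(1 + 144\right)}{1 + 144} \left(-136\right) = 168 \frac{-1 + 6 \left(-1\right) 145}{145} \left(-136\right) = 168 \frac{-1 - 870}{145} \left(-136\right) = 168 \cdot \frac{1}{145} \left(-871\right) \left(-136\right) = 168 \left(- \frac{871}{145}\right) \left(-136\right) = \left(- \frac{146328}{145}\right) \left(-136\right) = \frac{19900608}{145}$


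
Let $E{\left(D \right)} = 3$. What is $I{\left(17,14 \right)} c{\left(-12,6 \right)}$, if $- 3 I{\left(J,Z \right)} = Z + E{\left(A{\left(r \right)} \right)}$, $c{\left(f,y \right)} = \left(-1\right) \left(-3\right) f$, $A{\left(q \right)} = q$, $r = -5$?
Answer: $204$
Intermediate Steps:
$c{\left(f,y \right)} = 3 f$
$I{\left(J,Z \right)} = -1 - \frac{Z}{3}$ ($I{\left(J,Z \right)} = - \frac{Z + 3}{3} = - \frac{3 + Z}{3} = -1 - \frac{Z}{3}$)
$I{\left(17,14 \right)} c{\left(-12,6 \right)} = \left(-1 - \frac{14}{3}\right) 3 \left(-12\right) = \left(-1 - \frac{14}{3}\right) \left(-36\right) = \left(- \frac{17}{3}\right) \left(-36\right) = 204$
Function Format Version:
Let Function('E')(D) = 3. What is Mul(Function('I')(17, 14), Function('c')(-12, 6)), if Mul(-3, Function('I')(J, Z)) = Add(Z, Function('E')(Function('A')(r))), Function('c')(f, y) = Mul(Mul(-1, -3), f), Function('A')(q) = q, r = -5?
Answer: 204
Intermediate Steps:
Function('c')(f, y) = Mul(3, f)
Function('I')(J, Z) = Add(-1, Mul(Rational(-1, 3), Z)) (Function('I')(J, Z) = Mul(Rational(-1, 3), Add(Z, 3)) = Mul(Rational(-1, 3), Add(3, Z)) = Add(-1, Mul(Rational(-1, 3), Z)))
Mul(Function('I')(17, 14), Function('c')(-12, 6)) = Mul(Add(-1, Mul(Rational(-1, 3), 14)), Mul(3, -12)) = Mul(Add(-1, Rational(-14, 3)), -36) = Mul(Rational(-17, 3), -36) = 204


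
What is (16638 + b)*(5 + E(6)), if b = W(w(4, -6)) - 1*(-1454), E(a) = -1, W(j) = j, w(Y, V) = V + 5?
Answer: 72364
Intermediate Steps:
w(Y, V) = 5 + V
b = 1453 (b = (5 - 6) - 1*(-1454) = -1 + 1454 = 1453)
(16638 + b)*(5 + E(6)) = (16638 + 1453)*(5 - 1) = 18091*4 = 72364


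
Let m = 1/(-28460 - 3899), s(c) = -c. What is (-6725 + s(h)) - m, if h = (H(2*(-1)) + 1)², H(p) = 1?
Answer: -217743710/32359 ≈ -6729.0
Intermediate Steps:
h = 4 (h = (1 + 1)² = 2² = 4)
m = -1/32359 (m = 1/(-32359) = -1/32359 ≈ -3.0903e-5)
(-6725 + s(h)) - m = (-6725 - 1*4) - 1*(-1/32359) = (-6725 - 4) + 1/32359 = -6729 + 1/32359 = -217743710/32359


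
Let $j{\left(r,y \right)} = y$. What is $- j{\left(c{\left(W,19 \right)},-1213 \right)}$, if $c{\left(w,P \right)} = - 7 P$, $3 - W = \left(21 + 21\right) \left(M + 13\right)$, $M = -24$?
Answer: $1213$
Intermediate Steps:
$W = 465$ ($W = 3 - \left(21 + 21\right) \left(-24 + 13\right) = 3 - 42 \left(-11\right) = 3 - -462 = 3 + 462 = 465$)
$- j{\left(c{\left(W,19 \right)},-1213 \right)} = \left(-1\right) \left(-1213\right) = 1213$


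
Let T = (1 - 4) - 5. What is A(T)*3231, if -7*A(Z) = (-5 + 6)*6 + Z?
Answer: 6462/7 ≈ 923.14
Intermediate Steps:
T = -8 (T = -3 - 5 = -8)
A(Z) = -6/7 - Z/7 (A(Z) = -((-5 + 6)*6 + Z)/7 = -(1*6 + Z)/7 = -(6 + Z)/7 = -6/7 - Z/7)
A(T)*3231 = (-6/7 - 1/7*(-8))*3231 = (-6/7 + 8/7)*3231 = (2/7)*3231 = 6462/7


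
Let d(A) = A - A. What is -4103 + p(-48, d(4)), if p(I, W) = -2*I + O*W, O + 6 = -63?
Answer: -4007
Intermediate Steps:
O = -69 (O = -6 - 63 = -69)
d(A) = 0
p(I, W) = -69*W - 2*I (p(I, W) = -2*I - 69*W = -69*W - 2*I)
-4103 + p(-48, d(4)) = -4103 + (-69*0 - 2*(-48)) = -4103 + (0 + 96) = -4103 + 96 = -4007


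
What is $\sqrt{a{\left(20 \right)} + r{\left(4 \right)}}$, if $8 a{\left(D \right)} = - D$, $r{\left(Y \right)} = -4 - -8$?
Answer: $\frac{\sqrt{6}}{2} \approx 1.2247$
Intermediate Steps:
$r{\left(Y \right)} = 4$ ($r{\left(Y \right)} = -4 + 8 = 4$)
$a{\left(D \right)} = - \frac{D}{8}$ ($a{\left(D \right)} = \frac{\left(-1\right) D}{8} = - \frac{D}{8}$)
$\sqrt{a{\left(20 \right)} + r{\left(4 \right)}} = \sqrt{\left(- \frac{1}{8}\right) 20 + 4} = \sqrt{- \frac{5}{2} + 4} = \sqrt{\frac{3}{2}} = \frac{\sqrt{6}}{2}$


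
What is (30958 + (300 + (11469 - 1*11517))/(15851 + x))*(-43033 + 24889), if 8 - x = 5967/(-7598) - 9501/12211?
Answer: -826561717600884487488/1471530035537 ≈ -5.6170e+8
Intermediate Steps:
x = 887285059/92779178 (x = 8 - (5967/(-7598) - 9501/12211) = 8 - (5967*(-1/7598) - 9501*1/12211) = 8 - (-5967/7598 - 9501/12211) = 8 - 1*(-145051635/92779178) = 8 + 145051635/92779178 = 887285059/92779178 ≈ 9.5634)
(30958 + (300 + (11469 - 1*11517))/(15851 + x))*(-43033 + 24889) = (30958 + (300 + (11469 - 1*11517))/(15851 + 887285059/92779178))*(-43033 + 24889) = (30958 + (300 + (11469 - 11517))/(1471530035537/92779178))*(-18144) = (30958 + (300 - 48)*(92779178/1471530035537))*(-18144) = (30958 + 252*(92779178/1471530035537))*(-18144) = (30958 + 23380352856/1471530035537)*(-18144) = (45555650220507302/1471530035537)*(-18144) = -826561717600884487488/1471530035537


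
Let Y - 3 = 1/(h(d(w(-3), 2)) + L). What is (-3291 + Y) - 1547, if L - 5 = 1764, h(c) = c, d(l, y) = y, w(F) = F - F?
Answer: -8562784/1771 ≈ -4835.0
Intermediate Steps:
w(F) = 0
L = 1769 (L = 5 + 1764 = 1769)
Y = 5314/1771 (Y = 3 + 1/(2 + 1769) = 3 + 1/1771 = 5314/1771 ≈ 3.0006)
(-3291 + Y) - 1547 = (-3291 + 5314/1771) - 1547 = -5823047/1771 - 1547 = -8562784/1771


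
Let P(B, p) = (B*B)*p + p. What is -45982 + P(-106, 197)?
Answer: 2167707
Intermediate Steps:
P(B, p) = p + p*B² (P(B, p) = B²*p + p = p*B² + p = p + p*B²)
-45982 + P(-106, 197) = -45982 + 197*(1 + (-106)²) = -45982 + 197*(1 + 11236) = -45982 + 197*11237 = -45982 + 2213689 = 2167707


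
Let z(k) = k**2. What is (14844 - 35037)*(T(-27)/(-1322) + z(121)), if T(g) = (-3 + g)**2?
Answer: -195412729443/661 ≈ -2.9563e+8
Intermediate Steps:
(14844 - 35037)*(T(-27)/(-1322) + z(121)) = (14844 - 35037)*((-3 - 27)**2/(-1322) + 121**2) = -20193*((-30)**2*(-1/1322) + 14641) = -20193*(900*(-1/1322) + 14641) = -20193*(-450/661 + 14641) = -20193*9677251/661 = -195412729443/661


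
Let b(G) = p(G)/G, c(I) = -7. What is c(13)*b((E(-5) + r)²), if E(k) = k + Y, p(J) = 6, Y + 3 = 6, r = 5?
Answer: -14/3 ≈ -4.6667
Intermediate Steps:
Y = 3 (Y = -3 + 6 = 3)
E(k) = 3 + k (E(k) = k + 3 = 3 + k)
b(G) = 6/G
c(13)*b((E(-5) + r)²) = -42/(((3 - 5) + 5)²) = -42/((-2 + 5)²) = -42/(3²) = -42/9 = -7*⅔ = -14/3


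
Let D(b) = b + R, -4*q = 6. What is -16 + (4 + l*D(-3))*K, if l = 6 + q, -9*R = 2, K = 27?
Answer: -599/2 ≈ -299.50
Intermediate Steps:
R = -2/9 (R = -⅑*2 = -2/9 ≈ -0.22222)
q = -3/2 (q = -¼*6 = -3/2 ≈ -1.5000)
D(b) = -2/9 + b (D(b) = b - 2/9 = -2/9 + b)
l = 9/2 (l = 6 - 3/2 = 9/2 ≈ 4.5000)
-16 + (4 + l*D(-3))*K = -16 + (4 + 9*(-2/9 - 3)/2)*27 = -16 + (4 + (9/2)*(-29/9))*27 = -16 + (4 - 29/2)*27 = -16 - 21/2*27 = -16 - 567/2 = -599/2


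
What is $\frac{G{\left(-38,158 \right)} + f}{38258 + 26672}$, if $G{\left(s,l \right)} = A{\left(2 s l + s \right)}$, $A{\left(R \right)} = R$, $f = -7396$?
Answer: $- \frac{9721}{32465} \approx -0.29943$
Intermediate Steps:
$G{\left(s,l \right)} = s + 2 l s$ ($G{\left(s,l \right)} = 2 s l + s = 2 l s + s = s + 2 l s$)
$\frac{G{\left(-38,158 \right)} + f}{38258 + 26672} = \frac{- 38 \left(1 + 2 \cdot 158\right) - 7396}{38258 + 26672} = \frac{- 38 \left(1 + 316\right) - 7396}{64930} = \left(\left(-38\right) 317 - 7396\right) \frac{1}{64930} = \left(-12046 - 7396\right) \frac{1}{64930} = \left(-19442\right) \frac{1}{64930} = - \frac{9721}{32465}$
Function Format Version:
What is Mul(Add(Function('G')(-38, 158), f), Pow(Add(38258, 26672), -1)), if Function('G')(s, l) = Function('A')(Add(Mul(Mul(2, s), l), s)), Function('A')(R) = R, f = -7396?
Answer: Rational(-9721, 32465) ≈ -0.29943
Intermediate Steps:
Function('G')(s, l) = Add(s, Mul(2, l, s)) (Function('G')(s, l) = Add(Mul(Mul(2, s), l), s) = Add(Mul(2, l, s), s) = Add(s, Mul(2, l, s)))
Mul(Add(Function('G')(-38, 158), f), Pow(Add(38258, 26672), -1)) = Mul(Add(Mul(-38, Add(1, Mul(2, 158))), -7396), Pow(Add(38258, 26672), -1)) = Mul(Add(Mul(-38, Add(1, 316)), -7396), Pow(64930, -1)) = Mul(Add(Mul(-38, 317), -7396), Rational(1, 64930)) = Mul(Add(-12046, -7396), Rational(1, 64930)) = Mul(-19442, Rational(1, 64930)) = Rational(-9721, 32465)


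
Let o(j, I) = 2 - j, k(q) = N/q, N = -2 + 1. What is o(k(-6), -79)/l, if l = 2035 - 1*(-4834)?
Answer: 11/41214 ≈ 0.00026690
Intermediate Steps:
N = -1
k(q) = -1/q
l = 6869 (l = 2035 + 4834 = 6869)
o(k(-6), -79)/l = (2 - (-1)/(-6))/6869 = (2 - (-1)*(-1)/6)*(1/6869) = (2 - 1*⅙)*(1/6869) = (2 - ⅙)*(1/6869) = (11/6)*(1/6869) = 11/41214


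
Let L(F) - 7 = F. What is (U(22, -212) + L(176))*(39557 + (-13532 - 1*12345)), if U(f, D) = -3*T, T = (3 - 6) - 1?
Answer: 2667600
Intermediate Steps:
L(F) = 7 + F
T = -4 (T = -3 - 1 = -4)
U(f, D) = 12 (U(f, D) = -3*(-4) = 12)
(U(22, -212) + L(176))*(39557 + (-13532 - 1*12345)) = (12 + (7 + 176))*(39557 + (-13532 - 1*12345)) = (12 + 183)*(39557 + (-13532 - 12345)) = 195*(39557 - 25877) = 195*13680 = 2667600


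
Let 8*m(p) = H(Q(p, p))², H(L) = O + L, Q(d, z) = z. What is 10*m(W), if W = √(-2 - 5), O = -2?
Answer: 5*(2 - I*√7)²/4 ≈ -3.75 - 13.229*I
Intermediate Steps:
H(L) = -2 + L
W = I*√7 (W = √(-7) = I*√7 ≈ 2.6458*I)
m(p) = (-2 + p)²/8
10*m(W) = 10*((-2 + I*√7)²/8) = 5*(-2 + I*√7)²/4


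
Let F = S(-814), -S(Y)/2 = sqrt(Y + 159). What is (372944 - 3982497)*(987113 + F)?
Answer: -3563036690489 + 7219106*I*sqrt(655) ≈ -3.563e+12 + 1.8476e+8*I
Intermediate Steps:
S(Y) = -2*sqrt(159 + Y) (S(Y) = -2*sqrt(Y + 159) = -2*sqrt(159 + Y))
F = -2*I*sqrt(655) (F = -2*sqrt(159 - 814) = -2*I*sqrt(655) ≈ -51.186*I)
(372944 - 3982497)*(987113 + F) = (372944 - 3982497)*(987113 - 2*I*sqrt(655)) = -3609553*(987113 - 2*I*sqrt(655)) = -3563036690489 + 7219106*I*sqrt(655)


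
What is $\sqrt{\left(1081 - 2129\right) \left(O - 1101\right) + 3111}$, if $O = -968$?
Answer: $\sqrt{2171423} \approx 1473.6$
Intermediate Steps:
$\sqrt{\left(1081 - 2129\right) \left(O - 1101\right) + 3111} = \sqrt{\left(1081 - 2129\right) \left(-968 - 1101\right) + 3111} = \sqrt{\left(-1048\right) \left(-2069\right) + 3111} = \sqrt{2168312 + 3111} = \sqrt{2171423}$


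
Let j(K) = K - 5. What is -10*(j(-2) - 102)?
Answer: 1090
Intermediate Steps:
j(K) = -5 + K
-10*(j(-2) - 102) = -10*((-5 - 2) - 102) = -10*(-7 - 102) = -10*(-109) = 1090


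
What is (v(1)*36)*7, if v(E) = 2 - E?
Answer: 252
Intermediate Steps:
(v(1)*36)*7 = ((2 - 1*1)*36)*7 = ((2 - 1)*36)*7 = (1*36)*7 = 36*7 = 252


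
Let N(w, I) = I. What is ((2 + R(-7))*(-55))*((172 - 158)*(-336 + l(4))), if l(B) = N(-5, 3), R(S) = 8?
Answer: 2564100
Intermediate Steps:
l(B) = 3
((2 + R(-7))*(-55))*((172 - 158)*(-336 + l(4))) = ((2 + 8)*(-55))*((172 - 158)*(-336 + 3)) = (10*(-55))*(14*(-333)) = -550*(-4662) = 2564100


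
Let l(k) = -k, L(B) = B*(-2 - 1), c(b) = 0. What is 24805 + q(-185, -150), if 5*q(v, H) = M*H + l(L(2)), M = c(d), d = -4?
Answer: 124031/5 ≈ 24806.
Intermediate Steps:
L(B) = -3*B (L(B) = B*(-3) = -3*B)
M = 0
q(v, H) = 6/5 (q(v, H) = (0*H - (-3)*2)/5 = (0 - 1*(-6))/5 = (0 + 6)/5 = (⅕)*6 = 6/5)
24805 + q(-185, -150) = 24805 + 6/5 = 124031/5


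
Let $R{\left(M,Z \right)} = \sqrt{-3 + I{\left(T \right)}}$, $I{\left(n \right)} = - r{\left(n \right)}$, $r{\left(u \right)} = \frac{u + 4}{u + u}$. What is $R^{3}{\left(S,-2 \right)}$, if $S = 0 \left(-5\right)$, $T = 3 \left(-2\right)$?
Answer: $- \frac{19 i \sqrt{114}}{36} \approx - 5.6351 i$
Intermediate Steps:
$T = -6$
$r{\left(u \right)} = \frac{4 + u}{2 u}$
$I{\left(n \right)} = - \frac{4 + n}{2 n}$
$S = 0$
$R{\left(M,Z \right)} = \frac{i \sqrt{114}}{6}$ ($R{\left(M,Z \right)} = \sqrt{-3 + \frac{-4 - -6}{2 \left(-6\right)}} = \sqrt{-3 + \frac{1}{2} \left(- \frac{1}{6}\right) \left(-4 + 6\right)} = \sqrt{-3 + \frac{1}{2} \left(- \frac{1}{6}\right) 2} = \sqrt{-3 - \frac{1}{6}} = \sqrt{- \frac{19}{6}} = \frac{i \sqrt{114}}{6}$)
$R^{3}{\left(S,-2 \right)} = \left(\frac{i \sqrt{114}}{6}\right)^{3} = - \frac{19 i \sqrt{114}}{36}$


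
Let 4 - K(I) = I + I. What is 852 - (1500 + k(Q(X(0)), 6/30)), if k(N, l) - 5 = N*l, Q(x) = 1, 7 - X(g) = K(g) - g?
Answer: -3266/5 ≈ -653.20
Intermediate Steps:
K(I) = 4 - 2*I (K(I) = 4 - (I + I) = 4 - 2*I)
X(g) = 3 + 3*g (X(g) = 7 - ((4 - 2*g) - g) = 7 - (4 - 3*g) = 7 + (-4 + 3*g) = 3 + 3*g)
k(N, l) = 5 + N*l
852 - (1500 + k(Q(X(0)), 6/30)) = 852 - (1500 + (5 + 1*(6/30))) = 852 - (1500 + (5 + 1*(6*(1/30)))) = 852 - (1500 + (5 + 1*(⅕))) = 852 - (1500 + (5 + ⅕)) = 852 - (1500 + 26/5) = 852 - 1*7526/5 = 852 - 7526/5 = -3266/5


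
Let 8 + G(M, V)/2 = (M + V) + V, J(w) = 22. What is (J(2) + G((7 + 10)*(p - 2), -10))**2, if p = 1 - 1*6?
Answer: 73984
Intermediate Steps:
p = -5 (p = 1 - 6 = -5)
G(M, V) = -16 + 2*M + 4*V (G(M, V) = -16 + 2*((M + V) + V) = -16 + 2*(M + 2*V) = -16 + (2*M + 4*V) = -16 + 2*M + 4*V)
(J(2) + G((7 + 10)*(p - 2), -10))**2 = (22 + (-16 + 2*((7 + 10)*(-5 - 2)) + 4*(-10)))**2 = (22 + (-16 + 2*(17*(-7)) - 40))**2 = (22 + (-16 + 2*(-119) - 40))**2 = (22 + (-16 - 238 - 40))**2 = (22 - 294)**2 = (-272)**2 = 73984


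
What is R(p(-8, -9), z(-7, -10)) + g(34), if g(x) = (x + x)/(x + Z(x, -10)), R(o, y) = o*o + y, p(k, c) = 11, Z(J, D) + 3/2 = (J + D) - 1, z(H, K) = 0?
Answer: 13567/111 ≈ 122.23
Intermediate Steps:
Z(J, D) = -5/2 + D + J (Z(J, D) = -3/2 + ((J + D) - 1) = -3/2 + ((D + J) - 1) = -3/2 + (-1 + D + J) = -5/2 + D + J)
R(o, y) = y + o**2 (R(o, y) = o**2 + y = y + o**2)
g(x) = 2*x/(-25/2 + 2*x) (g(x) = (x + x)/(x + (-5/2 - 10 + x)) = (2*x)/(x + (-25/2 + x)) = (2*x)/(-25/2 + 2*x) = 2*x/(-25/2 + 2*x))
R(p(-8, -9), z(-7, -10)) + g(34) = (0 + 11**2) + 4*34/(-25 + 4*34) = (0 + 121) + 4*34/(-25 + 136) = 121 + 4*34/111 = 121 + 4*34*(1/111) = 121 + 136/111 = 13567/111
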